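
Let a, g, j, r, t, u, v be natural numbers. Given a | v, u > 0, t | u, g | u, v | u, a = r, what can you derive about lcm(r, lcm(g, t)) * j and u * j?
lcm(r, lcm(g, t)) * j ≤ u * j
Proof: a | v and v | u, hence a | u. a = r, so r | u. g | u and t | u, so lcm(g, t) | u. r | u, so lcm(r, lcm(g, t)) | u. u > 0, so lcm(r, lcm(g, t)) ≤ u. Then lcm(r, lcm(g, t)) * j ≤ u * j.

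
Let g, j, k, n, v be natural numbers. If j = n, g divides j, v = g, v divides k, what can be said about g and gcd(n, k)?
g divides gcd(n, k)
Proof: Since j = n and g divides j, g divides n. v = g and v divides k, thus g divides k. g divides n, so g divides gcd(n, k).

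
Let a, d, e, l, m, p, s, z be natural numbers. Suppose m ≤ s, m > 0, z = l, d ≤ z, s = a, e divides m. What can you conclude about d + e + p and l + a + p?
d + e + p ≤ l + a + p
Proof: z = l and d ≤ z, hence d ≤ l. Because e divides m and m > 0, e ≤ m. m ≤ s, so e ≤ s. Since s = a, e ≤ a. Then e + p ≤ a + p. d ≤ l, so d + e + p ≤ l + a + p.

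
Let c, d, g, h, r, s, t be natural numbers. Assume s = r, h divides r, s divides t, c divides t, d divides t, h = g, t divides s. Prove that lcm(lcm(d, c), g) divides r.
t divides s and s divides t, therefore t = s. Since s = r, t = r. Since d divides t and c divides t, lcm(d, c) divides t. Since t = r, lcm(d, c) divides r. h = g and h divides r, so g divides r. Since lcm(d, c) divides r, lcm(lcm(d, c), g) divides r.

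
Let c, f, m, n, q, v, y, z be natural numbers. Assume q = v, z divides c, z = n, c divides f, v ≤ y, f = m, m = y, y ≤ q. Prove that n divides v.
Because z = n and z divides c, n divides c. q = v and y ≤ q, thus y ≤ v. Since v ≤ y, y = v. From f = m and m = y, f = y. c divides f, so c divides y. y = v, so c divides v. n divides c, so n divides v.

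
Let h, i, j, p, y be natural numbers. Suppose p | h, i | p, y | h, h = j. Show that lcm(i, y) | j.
i | p and p | h, hence i | h. y | h, so lcm(i, y) | h. h = j, so lcm(i, y) | j.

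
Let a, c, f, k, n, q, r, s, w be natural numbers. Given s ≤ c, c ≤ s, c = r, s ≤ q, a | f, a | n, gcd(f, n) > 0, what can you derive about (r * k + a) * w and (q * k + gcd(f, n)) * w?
(r * k + a) * w ≤ (q * k + gcd(f, n)) * w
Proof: Since s ≤ c and c ≤ s, s = c. Since c = r, s = r. s ≤ q, so r ≤ q. Then r * k ≤ q * k. a | f and a | n, so a | gcd(f, n). Because gcd(f, n) > 0, a ≤ gcd(f, n). r * k ≤ q * k, so r * k + a ≤ q * k + gcd(f, n). Then (r * k + a) * w ≤ (q * k + gcd(f, n)) * w.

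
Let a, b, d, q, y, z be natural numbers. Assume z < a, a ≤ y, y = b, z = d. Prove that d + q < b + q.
Since z < a and a ≤ y, z < y. z = d, so d < y. y = b, so d < b. Then d + q < b + q.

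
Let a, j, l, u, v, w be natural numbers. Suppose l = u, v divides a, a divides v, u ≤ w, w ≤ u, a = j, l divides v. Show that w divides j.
Because u ≤ w and w ≤ u, u = w. v divides a and a divides v, so v = a. Since l divides v, l divides a. Since a = j, l divides j. l = u, so u divides j. u = w, so w divides j.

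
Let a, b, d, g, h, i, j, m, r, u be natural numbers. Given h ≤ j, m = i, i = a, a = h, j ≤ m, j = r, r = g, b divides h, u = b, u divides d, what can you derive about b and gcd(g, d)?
b divides gcd(g, d)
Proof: From m = i and i = a, m = a. Since a = h, m = h. j ≤ m, so j ≤ h. h ≤ j, so h = j. Since j = r, h = r. Since r = g, h = g. Since b divides h, b divides g. Since u = b and u divides d, b divides d. Since b divides g, b divides gcd(g, d).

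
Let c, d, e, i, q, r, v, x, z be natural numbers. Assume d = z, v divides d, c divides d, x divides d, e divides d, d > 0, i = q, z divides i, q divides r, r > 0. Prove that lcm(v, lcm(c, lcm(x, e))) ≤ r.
x divides d and e divides d, thus lcm(x, e) divides d. From c divides d, lcm(c, lcm(x, e)) divides d. Since v divides d, lcm(v, lcm(c, lcm(x, e))) divides d. Because d > 0, lcm(v, lcm(c, lcm(x, e))) ≤ d. Since d = z, lcm(v, lcm(c, lcm(x, e))) ≤ z. Since i = q and z divides i, z divides q. q divides r, so z divides r. r > 0, so z ≤ r. From lcm(v, lcm(c, lcm(x, e))) ≤ z, lcm(v, lcm(c, lcm(x, e))) ≤ r.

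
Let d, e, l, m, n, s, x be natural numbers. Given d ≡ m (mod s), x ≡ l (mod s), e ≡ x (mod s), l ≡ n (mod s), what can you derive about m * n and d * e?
m * n ≡ d * e (mod s)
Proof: From e ≡ x (mod s) and x ≡ l (mod s), e ≡ l (mod s). Since l ≡ n (mod s), e ≡ n (mod s). Since d ≡ m (mod s), by multiplying congruences, d * e ≡ m * n (mod s). Then m * n ≡ d * e (mod s).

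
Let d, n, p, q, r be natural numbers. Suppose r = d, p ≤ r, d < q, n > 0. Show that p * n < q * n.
r = d and p ≤ r, therefore p ≤ d. d < q, so p < q. From n > 0, by multiplying by a positive, p * n < q * n.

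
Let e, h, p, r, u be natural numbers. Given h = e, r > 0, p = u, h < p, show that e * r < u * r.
p = u and h < p, thus h < u. h = e, so e < u. Since r > 0, by multiplying by a positive, e * r < u * r.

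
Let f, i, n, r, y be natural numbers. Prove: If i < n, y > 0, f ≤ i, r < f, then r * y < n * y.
r < f and f ≤ i, hence r < i. i < n, so r < n. Since y > 0, r * y < n * y.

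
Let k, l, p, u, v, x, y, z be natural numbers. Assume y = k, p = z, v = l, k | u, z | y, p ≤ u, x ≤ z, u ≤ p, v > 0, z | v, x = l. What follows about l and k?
l = k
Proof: From x = l and x ≤ z, l ≤ z. z | v and v > 0, hence z ≤ v. v = l, so z ≤ l. l ≤ z, so l = z. y = k and z | y, therefore z | k. Because u ≤ p and p ≤ u, u = p. Since p = z, u = z. Since k | u, k | z. z | k, so z = k. Since l = z, l = k.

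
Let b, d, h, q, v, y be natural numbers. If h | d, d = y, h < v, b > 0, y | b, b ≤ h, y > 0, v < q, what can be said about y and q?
y < q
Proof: From d = y and h | d, h | y. Since y > 0, h ≤ y. Since y | b and b > 0, y ≤ b. b ≤ h, so y ≤ h. h ≤ y, so h = y. Because h < v, y < v. v < q, so y < q.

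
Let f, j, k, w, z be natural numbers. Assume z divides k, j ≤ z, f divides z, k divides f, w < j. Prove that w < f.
Because z divides k and k divides f, z divides f. From f divides z, z = f. From j ≤ z, j ≤ f. Since w < j, w < f.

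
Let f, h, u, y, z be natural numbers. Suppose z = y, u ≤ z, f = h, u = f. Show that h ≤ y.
From u = f and f = h, u = h. z = y and u ≤ z, thus u ≤ y. Since u = h, h ≤ y.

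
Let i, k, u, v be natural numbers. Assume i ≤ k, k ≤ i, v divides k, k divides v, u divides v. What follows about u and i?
u divides i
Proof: From v divides k and k divides v, v = k. From k ≤ i and i ≤ k, k = i. From v = k, v = i. u divides v, so u divides i.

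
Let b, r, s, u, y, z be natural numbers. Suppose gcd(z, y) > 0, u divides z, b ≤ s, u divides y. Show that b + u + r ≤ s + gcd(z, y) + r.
u divides z and u divides y, so u divides gcd(z, y). gcd(z, y) > 0, so u ≤ gcd(z, y). Then u + r ≤ gcd(z, y) + r. b ≤ s, so b + u + r ≤ s + gcd(z, y) + r.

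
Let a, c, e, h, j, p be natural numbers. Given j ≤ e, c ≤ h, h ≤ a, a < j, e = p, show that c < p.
c ≤ h and h ≤ a, therefore c ≤ a. Since a < j, c < j. Since e = p and j ≤ e, j ≤ p. c < j, so c < p.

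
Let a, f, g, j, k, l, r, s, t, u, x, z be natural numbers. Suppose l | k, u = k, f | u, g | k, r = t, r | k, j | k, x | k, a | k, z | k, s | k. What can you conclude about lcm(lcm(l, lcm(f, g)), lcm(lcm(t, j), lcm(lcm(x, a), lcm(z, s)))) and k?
lcm(lcm(l, lcm(f, g)), lcm(lcm(t, j), lcm(lcm(x, a), lcm(z, s)))) | k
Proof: u = k and f | u, therefore f | k. g | k, so lcm(f, g) | k. l | k, so lcm(l, lcm(f, g)) | k. From r = t and r | k, t | k. Since j | k, lcm(t, j) | k. x | k and a | k, hence lcm(x, a) | k. z | k and s | k, so lcm(z, s) | k. lcm(x, a) | k, so lcm(lcm(x, a), lcm(z, s)) | k. lcm(t, j) | k, so lcm(lcm(t, j), lcm(lcm(x, a), lcm(z, s))) | k. Since lcm(l, lcm(f, g)) | k, lcm(lcm(l, lcm(f, g)), lcm(lcm(t, j), lcm(lcm(x, a), lcm(z, s)))) | k.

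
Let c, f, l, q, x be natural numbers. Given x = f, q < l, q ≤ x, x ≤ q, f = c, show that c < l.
Since x = f and f = c, x = c. Because q ≤ x and x ≤ q, q = x. q < l, so x < l. x = c, so c < l.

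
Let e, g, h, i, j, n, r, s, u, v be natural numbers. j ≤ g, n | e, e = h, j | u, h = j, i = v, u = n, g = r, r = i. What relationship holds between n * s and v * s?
n * s ≤ v * s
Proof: u = n and j | u, hence j | n. Because e = h and h = j, e = j. From n | e, n | j. j | n, so j = n. Since r = i and i = v, r = v. g = r and j ≤ g, therefore j ≤ r. r = v, so j ≤ v. j = n, so n ≤ v. Then n * s ≤ v * s.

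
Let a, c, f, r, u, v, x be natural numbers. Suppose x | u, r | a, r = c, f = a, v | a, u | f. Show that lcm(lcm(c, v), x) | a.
Since r = c and r | a, c | a. v | a, so lcm(c, v) | a. Since x | u and u | f, x | f. f = a, so x | a. From lcm(c, v) | a, lcm(lcm(c, v), x) | a.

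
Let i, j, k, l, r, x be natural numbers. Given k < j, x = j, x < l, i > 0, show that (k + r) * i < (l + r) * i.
x = j and x < l, so j < l. Since k < j, k < l. Then k + r < l + r. Using i > 0, by multiplying by a positive, (k + r) * i < (l + r) * i.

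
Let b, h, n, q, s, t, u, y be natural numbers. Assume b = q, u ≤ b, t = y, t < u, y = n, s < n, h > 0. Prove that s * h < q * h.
Since t = y and y = n, t = n. From t < u, n < u. u ≤ b, so n < b. s < n, so s < b. b = q, so s < q. h > 0, so s * h < q * h.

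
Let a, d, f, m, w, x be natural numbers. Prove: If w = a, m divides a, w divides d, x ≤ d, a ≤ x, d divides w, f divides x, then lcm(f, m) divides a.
d divides w and w divides d, so d = w. w = a, so d = a. Since x ≤ d, x ≤ a. a ≤ x, so x = a. Since f divides x, f divides a. From m divides a, lcm(f, m) divides a.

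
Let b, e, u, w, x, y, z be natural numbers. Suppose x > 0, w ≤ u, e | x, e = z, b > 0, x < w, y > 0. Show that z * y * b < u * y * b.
From e | x and x > 0, e ≤ x. From x < w and w ≤ u, x < u. Since e ≤ x, e < u. e = z, so z < u. Since y > 0, z * y < u * y. Since b > 0, z * y * b < u * y * b.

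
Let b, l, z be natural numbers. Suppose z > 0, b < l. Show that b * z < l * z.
From b < l and z > 0, by multiplying by a positive, b * z < l * z.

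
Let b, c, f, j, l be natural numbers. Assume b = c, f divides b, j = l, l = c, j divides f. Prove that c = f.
b = c and f divides b, hence f divides c. Since j = l and l = c, j = c. Since j divides f, c divides f. f divides c, so f = c. Then c = f.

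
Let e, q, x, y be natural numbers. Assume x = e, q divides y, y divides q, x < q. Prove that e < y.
q divides y and y divides q, therefore q = y. x < q, so x < y. Since x = e, e < y.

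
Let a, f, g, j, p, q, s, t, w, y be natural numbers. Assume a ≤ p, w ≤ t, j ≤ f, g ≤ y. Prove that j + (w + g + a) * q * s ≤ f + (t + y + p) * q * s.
w ≤ t and g ≤ y, hence w + g ≤ t + y. Since a ≤ p, w + g + a ≤ t + y + p. Then (w + g + a) * q ≤ (t + y + p) * q. Then (w + g + a) * q * s ≤ (t + y + p) * q * s. From j ≤ f, j + (w + g + a) * q * s ≤ f + (t + y + p) * q * s.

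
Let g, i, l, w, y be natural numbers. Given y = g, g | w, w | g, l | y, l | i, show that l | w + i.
From g | w and w | g, g = w. y = g, so y = w. l | y, so l | w. Since l | i, l | w + i.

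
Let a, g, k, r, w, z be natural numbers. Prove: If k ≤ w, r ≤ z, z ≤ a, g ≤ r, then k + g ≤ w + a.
Because g ≤ r and r ≤ z, g ≤ z. z ≤ a, so g ≤ a. k ≤ w, so k + g ≤ w + a.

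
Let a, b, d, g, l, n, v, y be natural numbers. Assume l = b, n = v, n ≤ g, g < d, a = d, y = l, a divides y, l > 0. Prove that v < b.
From n = v and n ≤ g, v ≤ g. y = l and a divides y, so a divides l. Since a = d, d divides l. Since l > 0, d ≤ l. Since g < d, g < l. Since v ≤ g, v < l. From l = b, v < b.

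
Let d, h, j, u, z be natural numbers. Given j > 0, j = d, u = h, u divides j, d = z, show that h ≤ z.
j = d and d = z, thus j = z. From u = h and u divides j, h divides j. Because j > 0, h ≤ j. Since j = z, h ≤ z.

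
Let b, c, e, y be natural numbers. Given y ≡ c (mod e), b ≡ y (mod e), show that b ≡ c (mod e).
b ≡ y (mod e) and y ≡ c (mod e). By transitivity, b ≡ c (mod e).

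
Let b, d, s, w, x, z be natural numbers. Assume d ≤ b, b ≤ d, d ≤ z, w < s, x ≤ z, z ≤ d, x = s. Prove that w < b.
z ≤ d and d ≤ z, hence z = d. d ≤ b and b ≤ d, thus d = b. z = d, so z = b. x ≤ z, so x ≤ b. x = s, so s ≤ b. Since w < s, w < b.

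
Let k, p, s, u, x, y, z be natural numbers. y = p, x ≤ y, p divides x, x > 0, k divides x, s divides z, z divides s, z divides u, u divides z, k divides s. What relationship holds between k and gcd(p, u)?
k divides gcd(p, u)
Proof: y = p and x ≤ y, thus x ≤ p. p divides x and x > 0, therefore p ≤ x. x ≤ p, so x = p. k divides x, so k divides p. Since s divides z and z divides s, s = z. z divides u and u divides z, therefore z = u. s = z, so s = u. k divides s, so k divides u. k divides p, so k divides gcd(p, u).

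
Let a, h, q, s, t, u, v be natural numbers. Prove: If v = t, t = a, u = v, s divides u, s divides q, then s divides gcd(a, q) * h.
Because v = t and t = a, v = a. Because u = v and s divides u, s divides v. v = a, so s divides a. s divides q, so s divides gcd(a, q). Then s divides gcd(a, q) * h.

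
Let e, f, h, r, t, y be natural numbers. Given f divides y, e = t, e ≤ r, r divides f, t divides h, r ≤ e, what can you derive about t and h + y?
t divides h + y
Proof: r ≤ e and e ≤ r, so r = e. Because e = t, r = t. r divides f and f divides y, thus r divides y. From r = t, t divides y. t divides h, so t divides h + y.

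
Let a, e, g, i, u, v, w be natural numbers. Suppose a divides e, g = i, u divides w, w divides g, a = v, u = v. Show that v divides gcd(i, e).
From g = i and w divides g, w divides i. u divides w, so u divides i. Since u = v, v divides i. a = v and a divides e, therefore v divides e. Since v divides i, v divides gcd(i, e).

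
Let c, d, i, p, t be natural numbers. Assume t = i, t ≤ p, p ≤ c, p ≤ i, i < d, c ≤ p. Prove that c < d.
t = i and t ≤ p, therefore i ≤ p. p ≤ i, so i = p. Because p ≤ c and c ≤ p, p = c. Because i = p, i = c. i < d, so c < d.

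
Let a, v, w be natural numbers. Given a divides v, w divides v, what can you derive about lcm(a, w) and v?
lcm(a, w) divides v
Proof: a divides v and w divides v. Because lcm divides any common multiple, lcm(a, w) divides v.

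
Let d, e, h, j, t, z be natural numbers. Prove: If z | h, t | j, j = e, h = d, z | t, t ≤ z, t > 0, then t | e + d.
Since j = e and t | j, t | e. z | t and t > 0, hence z ≤ t. t ≤ z, so z = t. h = d and z | h, thus z | d. z = t, so t | d. From t | e, t | e + d.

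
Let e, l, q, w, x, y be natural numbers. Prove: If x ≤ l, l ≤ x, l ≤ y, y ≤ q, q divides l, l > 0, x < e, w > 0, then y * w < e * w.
From x ≤ l and l ≤ x, x = l. q divides l and l > 0, hence q ≤ l. y ≤ q, so y ≤ l. Since l ≤ y, l = y. Since x = l, x = y. x < e, so y < e. Since w > 0, by multiplying by a positive, y * w < e * w.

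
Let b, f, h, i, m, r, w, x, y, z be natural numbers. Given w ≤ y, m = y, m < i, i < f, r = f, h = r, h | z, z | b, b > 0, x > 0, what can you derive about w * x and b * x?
w * x < b * x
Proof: From m < i and i < f, m < f. m = y, so y < f. Since w ≤ y, w < f. h = r and h | z, therefore r | z. Since z | b, r | b. b > 0, so r ≤ b. Since r = f, f ≤ b. w < f, so w < b. x > 0, so w * x < b * x.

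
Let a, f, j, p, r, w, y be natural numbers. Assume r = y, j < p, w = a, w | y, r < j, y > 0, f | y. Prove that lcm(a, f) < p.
Since w = a and w | y, a | y. Since f | y, lcm(a, f) | y. Since y > 0, lcm(a, f) ≤ y. Since r < j and j < p, r < p. r = y, so y < p. Since lcm(a, f) ≤ y, lcm(a, f) < p.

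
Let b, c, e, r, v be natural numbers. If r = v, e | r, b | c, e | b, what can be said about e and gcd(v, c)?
e | gcd(v, c)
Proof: Because r = v and e | r, e | v. e | b and b | c, so e | c. e | v, so e | gcd(v, c).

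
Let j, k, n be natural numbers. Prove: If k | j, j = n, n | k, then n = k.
j = n and k | j, therefore k | n. n | k, so k = n. Then n = k.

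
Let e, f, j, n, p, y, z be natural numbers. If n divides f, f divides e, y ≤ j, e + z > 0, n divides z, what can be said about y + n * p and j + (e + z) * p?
y + n * p ≤ j + (e + z) * p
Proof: Because n divides f and f divides e, n divides e. From n divides z, n divides e + z. Since e + z > 0, n ≤ e + z. By multiplying by a non-negative, n * p ≤ (e + z) * p. Since y ≤ j, y + n * p ≤ j + (e + z) * p.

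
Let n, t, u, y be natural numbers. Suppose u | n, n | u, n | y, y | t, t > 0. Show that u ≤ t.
n | u and u | n, so n = u. n | y and y | t, therefore n | t. n = u, so u | t. Since t > 0, u ≤ t.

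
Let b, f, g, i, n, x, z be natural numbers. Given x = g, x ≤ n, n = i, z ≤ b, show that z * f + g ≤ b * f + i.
z ≤ b, so z * f ≤ b * f. n = i and x ≤ n, thus x ≤ i. From x = g, g ≤ i. Since z * f ≤ b * f, z * f + g ≤ b * f + i.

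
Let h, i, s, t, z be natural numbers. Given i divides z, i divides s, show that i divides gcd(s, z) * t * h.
Since i divides s and i divides z, i divides gcd(s, z). Then i divides gcd(s, z) * t. Then i divides gcd(s, z) * t * h.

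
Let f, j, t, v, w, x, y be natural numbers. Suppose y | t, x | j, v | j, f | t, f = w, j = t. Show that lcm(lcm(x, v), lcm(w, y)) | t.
x | j and v | j, therefore lcm(x, v) | j. j = t, so lcm(x, v) | t. f = w and f | t, therefore w | t. From y | t, lcm(w, y) | t. From lcm(x, v) | t, lcm(lcm(x, v), lcm(w, y)) | t.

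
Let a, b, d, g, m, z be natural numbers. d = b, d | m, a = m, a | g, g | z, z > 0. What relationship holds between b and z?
b ≤ z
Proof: d = b and d | m, hence b | m. Because a | g and g | z, a | z. a = m, so m | z. b | m, so b | z. z > 0, so b ≤ z.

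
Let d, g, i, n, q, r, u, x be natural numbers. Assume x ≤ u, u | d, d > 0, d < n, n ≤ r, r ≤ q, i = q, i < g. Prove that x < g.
u | d and d > 0, so u ≤ d. Because x ≤ u, x ≤ d. d < n and n ≤ r, so d < r. Since r ≤ q, d < q. i = q and i < g, so q < g. Since d < q, d < g. x ≤ d, so x < g.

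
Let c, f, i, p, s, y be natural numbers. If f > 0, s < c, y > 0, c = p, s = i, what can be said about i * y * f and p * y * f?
i * y * f < p * y * f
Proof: From s = i and s < c, i < c. Since c = p, i < p. Combining with y > 0, by multiplying by a positive, i * y < p * y. Combining with f > 0, by multiplying by a positive, i * y * f < p * y * f.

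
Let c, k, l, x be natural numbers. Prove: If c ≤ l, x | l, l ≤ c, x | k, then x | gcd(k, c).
l ≤ c and c ≤ l, hence l = c. Since x | l, x | c. x | k, so x | gcd(k, c).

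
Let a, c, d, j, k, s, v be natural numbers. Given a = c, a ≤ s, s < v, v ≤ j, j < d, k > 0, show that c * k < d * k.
a ≤ s and s < v, hence a < v. Since a = c, c < v. Because v ≤ j and j < d, v < d. Because c < v, c < d. Combining with k > 0, by multiplying by a positive, c * k < d * k.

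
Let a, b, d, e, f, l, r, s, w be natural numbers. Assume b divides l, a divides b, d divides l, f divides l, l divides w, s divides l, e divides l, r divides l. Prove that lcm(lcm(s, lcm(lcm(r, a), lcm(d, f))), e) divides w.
a divides b and b divides l, hence a divides l. Since r divides l, lcm(r, a) divides l. Since d divides l and f divides l, lcm(d, f) divides l. lcm(r, a) divides l, so lcm(lcm(r, a), lcm(d, f)) divides l. Since s divides l, lcm(s, lcm(lcm(r, a), lcm(d, f))) divides l. From e divides l, lcm(lcm(s, lcm(lcm(r, a), lcm(d, f))), e) divides l. Since l divides w, lcm(lcm(s, lcm(lcm(r, a), lcm(d, f))), e) divides w.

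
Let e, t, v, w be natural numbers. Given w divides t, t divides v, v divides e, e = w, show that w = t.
e = w and v divides e, therefore v divides w. Since t divides v, t divides w. w divides t, so w = t.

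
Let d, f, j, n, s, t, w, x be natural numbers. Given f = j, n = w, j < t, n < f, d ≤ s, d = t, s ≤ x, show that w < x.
f = j and n < f, so n < j. j < t, so n < t. From d ≤ s and s ≤ x, d ≤ x. From d = t, t ≤ x. n < t, so n < x. Since n = w, w < x.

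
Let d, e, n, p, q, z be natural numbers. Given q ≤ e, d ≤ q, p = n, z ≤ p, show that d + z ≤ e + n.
d ≤ q and q ≤ e, thus d ≤ e. Because p = n and z ≤ p, z ≤ n. d ≤ e, so d + z ≤ e + n.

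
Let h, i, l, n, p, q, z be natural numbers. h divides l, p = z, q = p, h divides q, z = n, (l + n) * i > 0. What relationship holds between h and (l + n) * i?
h ≤ (l + n) * i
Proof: p = z and z = n, thus p = n. From q = p and h divides q, h divides p. p = n, so h divides n. Since h divides l, h divides l + n. Then h divides (l + n) * i. Since (l + n) * i > 0, h ≤ (l + n) * i.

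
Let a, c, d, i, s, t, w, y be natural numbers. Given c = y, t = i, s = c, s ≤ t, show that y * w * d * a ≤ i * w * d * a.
Since s = c and c = y, s = y. t = i and s ≤ t, thus s ≤ i. From s = y, y ≤ i. Then y * w ≤ i * w. Then y * w * d ≤ i * w * d. Then y * w * d * a ≤ i * w * d * a.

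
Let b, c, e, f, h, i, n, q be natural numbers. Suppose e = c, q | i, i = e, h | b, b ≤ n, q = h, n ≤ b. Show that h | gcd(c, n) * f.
i = e and e = c, so i = c. Since q | i, q | c. Since q = h, h | c. Because b ≤ n and n ≤ b, b = n. Since h | b, h | n. h | c, so h | gcd(c, n). Then h | gcd(c, n) * f.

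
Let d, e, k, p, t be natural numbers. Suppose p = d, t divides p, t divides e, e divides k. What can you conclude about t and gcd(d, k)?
t divides gcd(d, k)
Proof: p = d and t divides p, so t divides d. Because t divides e and e divides k, t divides k. t divides d, so t divides gcd(d, k).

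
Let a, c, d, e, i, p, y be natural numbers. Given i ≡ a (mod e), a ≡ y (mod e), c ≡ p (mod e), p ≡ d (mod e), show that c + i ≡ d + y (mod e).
Because c ≡ p (mod e) and p ≡ d (mod e), c ≡ d (mod e). Since i ≡ a (mod e) and a ≡ y (mod e), i ≡ y (mod e). Since c ≡ d (mod e), by adding congruences, c + i ≡ d + y (mod e).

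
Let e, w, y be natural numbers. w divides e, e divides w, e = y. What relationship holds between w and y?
w = y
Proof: Because w divides e and e divides w, w = e. e = y, so w = y.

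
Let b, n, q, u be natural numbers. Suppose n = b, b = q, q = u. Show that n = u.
Because n = b and b = q, n = q. From q = u, n = u.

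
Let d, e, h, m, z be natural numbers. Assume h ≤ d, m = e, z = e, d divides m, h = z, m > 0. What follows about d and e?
d = e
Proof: Because d divides m and m > 0, d ≤ m. m = e, so d ≤ e. h = z and z = e, hence h = e. h ≤ d, so e ≤ d. d ≤ e, so d = e.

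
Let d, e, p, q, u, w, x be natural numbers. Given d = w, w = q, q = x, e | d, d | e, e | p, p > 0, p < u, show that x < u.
Since d = w and w = q, d = q. q = x, so d = x. e | d and d | e, therefore e = d. e | p, so d | p. Since p > 0, d ≤ p. Because d = x, x ≤ p. p < u, so x < u.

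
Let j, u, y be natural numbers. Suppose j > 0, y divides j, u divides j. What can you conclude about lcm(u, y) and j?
lcm(u, y) ≤ j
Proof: Since u divides j and y divides j, lcm(u, y) divides j. j > 0, so lcm(u, y) ≤ j.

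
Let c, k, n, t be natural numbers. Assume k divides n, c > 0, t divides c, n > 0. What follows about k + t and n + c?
k + t ≤ n + c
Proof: From k divides n and n > 0, k ≤ n. Since t divides c and c > 0, t ≤ c. k ≤ n, so k + t ≤ n + c.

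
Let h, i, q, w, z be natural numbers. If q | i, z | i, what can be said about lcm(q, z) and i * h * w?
lcm(q, z) | i * h * w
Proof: q | i and z | i, thus lcm(q, z) | i. Then lcm(q, z) | i * h. Then lcm(q, z) | i * h * w.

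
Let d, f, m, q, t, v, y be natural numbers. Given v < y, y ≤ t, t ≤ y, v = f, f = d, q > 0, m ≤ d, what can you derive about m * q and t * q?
m * q < t * q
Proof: From y ≤ t and t ≤ y, y = t. From v = f and f = d, v = d. From v < y, d < y. Since m ≤ d, m < y. Since y = t, m < t. Because q > 0, by multiplying by a positive, m * q < t * q.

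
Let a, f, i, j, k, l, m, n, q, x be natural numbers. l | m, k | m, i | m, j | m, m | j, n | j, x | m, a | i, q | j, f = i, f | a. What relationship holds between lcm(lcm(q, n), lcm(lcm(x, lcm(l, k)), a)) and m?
lcm(lcm(q, n), lcm(lcm(x, lcm(l, k)), a)) | m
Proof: From j | m and m | j, j = m. From q | j and n | j, lcm(q, n) | j. Since j = m, lcm(q, n) | m. From l | m and k | m, lcm(l, k) | m. Since x | m, lcm(x, lcm(l, k)) | m. Since f = i and f | a, i | a. Since a | i, i = a. Since i | m, a | m. From lcm(x, lcm(l, k)) | m, lcm(lcm(x, lcm(l, k)), a) | m. lcm(q, n) | m, so lcm(lcm(q, n), lcm(lcm(x, lcm(l, k)), a)) | m.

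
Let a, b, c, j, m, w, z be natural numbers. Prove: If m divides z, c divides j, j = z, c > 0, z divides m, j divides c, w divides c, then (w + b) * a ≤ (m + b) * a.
Since c divides j and j divides c, c = j. j = z, so c = z. From z divides m and m divides z, z = m. c = z, so c = m. w divides c and c > 0, hence w ≤ c. Since c = m, w ≤ m. Then w + b ≤ m + b. By multiplying by a non-negative, (w + b) * a ≤ (m + b) * a.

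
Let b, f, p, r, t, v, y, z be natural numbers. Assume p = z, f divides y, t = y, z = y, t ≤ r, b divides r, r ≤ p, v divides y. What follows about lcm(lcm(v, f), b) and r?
lcm(lcm(v, f), b) divides r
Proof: t = y and t ≤ r, therefore y ≤ r. From p = z and z = y, p = y. r ≤ p, so r ≤ y. y ≤ r, so y = r. v divides y and f divides y, thus lcm(v, f) divides y. y = r, so lcm(v, f) divides r. Since b divides r, lcm(lcm(v, f), b) divides r.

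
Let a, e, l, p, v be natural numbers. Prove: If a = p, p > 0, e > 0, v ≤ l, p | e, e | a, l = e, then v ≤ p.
Since a = p and e | a, e | p. Since p > 0, e ≤ p. Because p | e and e > 0, p ≤ e. e ≤ p, so e = p. From l = e, l = p. Since v ≤ l, v ≤ p.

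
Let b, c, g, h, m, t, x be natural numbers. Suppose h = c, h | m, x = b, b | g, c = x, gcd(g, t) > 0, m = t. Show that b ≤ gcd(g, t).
c = x and x = b, hence c = b. h = c, so h = b. m = t and h | m, so h | t. h = b, so b | t. Since b | g, b | gcd(g, t). Since gcd(g, t) > 0, b ≤ gcd(g, t).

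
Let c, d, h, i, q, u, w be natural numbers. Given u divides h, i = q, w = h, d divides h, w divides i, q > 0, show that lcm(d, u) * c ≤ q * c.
Because d divides h and u divides h, lcm(d, u) divides h. i = q and w divides i, thus w divides q. Since w = h, h divides q. Since lcm(d, u) divides h, lcm(d, u) divides q. Since q > 0, lcm(d, u) ≤ q. By multiplying by a non-negative, lcm(d, u) * c ≤ q * c.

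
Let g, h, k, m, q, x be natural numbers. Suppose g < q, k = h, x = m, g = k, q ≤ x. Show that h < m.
From g = k and k = h, g = h. g < q and q ≤ x, therefore g < x. x = m, so g < m. Since g = h, h < m.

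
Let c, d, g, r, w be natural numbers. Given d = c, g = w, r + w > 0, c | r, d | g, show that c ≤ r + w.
Because d = c and d | g, c | g. Because g = w, c | w. Since c | r, c | r + w. Since r + w > 0, c ≤ r + w.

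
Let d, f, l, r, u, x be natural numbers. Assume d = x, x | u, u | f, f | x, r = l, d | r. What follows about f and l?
f | l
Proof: Because x | u and u | f, x | f. Since f | x, x = f. Since d = x, d = f. From r = l and d | r, d | l. Since d = f, f | l.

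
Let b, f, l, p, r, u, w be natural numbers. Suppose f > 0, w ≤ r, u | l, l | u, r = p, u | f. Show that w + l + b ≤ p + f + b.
r = p and w ≤ r, hence w ≤ p. Because u | l and l | u, u = l. u | f and f > 0, therefore u ≤ f. Because u = l, l ≤ f. Then l + b ≤ f + b. w ≤ p, so w + l + b ≤ p + f + b.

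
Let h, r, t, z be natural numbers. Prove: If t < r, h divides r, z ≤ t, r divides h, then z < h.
r divides h and h divides r, therefore r = h. Since t < r, t < h. From z ≤ t, z < h.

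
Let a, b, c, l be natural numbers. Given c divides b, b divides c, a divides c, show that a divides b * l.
c divides b and b divides c, hence c = b. Since a divides c, a divides b. Then a divides b * l.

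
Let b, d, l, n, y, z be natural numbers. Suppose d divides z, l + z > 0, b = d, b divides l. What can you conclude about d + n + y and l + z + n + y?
d + n + y ≤ l + z + n + y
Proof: Since b = d and b divides l, d divides l. From d divides z, d divides l + z. Since l + z > 0, d ≤ l + z. Then d + n ≤ l + z + n. Then d + n + y ≤ l + z + n + y.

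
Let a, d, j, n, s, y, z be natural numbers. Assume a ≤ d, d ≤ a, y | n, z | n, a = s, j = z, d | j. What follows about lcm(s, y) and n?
lcm(s, y) | n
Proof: From d ≤ a and a ≤ d, d = a. Since a = s, d = s. Because j = z and d | j, d | z. z | n, so d | n. d = s, so s | n. Since y | n, lcm(s, y) | n.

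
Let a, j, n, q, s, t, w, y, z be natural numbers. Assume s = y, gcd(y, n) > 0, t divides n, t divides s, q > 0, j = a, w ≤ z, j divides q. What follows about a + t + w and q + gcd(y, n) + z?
a + t + w ≤ q + gcd(y, n) + z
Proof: j = a and j divides q, therefore a divides q. Since q > 0, a ≤ q. s = y and t divides s, hence t divides y. Since t divides n, t divides gcd(y, n). gcd(y, n) > 0, so t ≤ gcd(y, n). a ≤ q, so a + t ≤ q + gcd(y, n). Because w ≤ z, a + t + w ≤ q + gcd(y, n) + z.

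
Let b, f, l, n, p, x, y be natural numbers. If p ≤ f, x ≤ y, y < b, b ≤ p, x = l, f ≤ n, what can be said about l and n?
l < n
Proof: x ≤ y and y < b, hence x < b. Since b ≤ p, x < p. x = l, so l < p. Since p ≤ f and f ≤ n, p ≤ n. Since l < p, l < n.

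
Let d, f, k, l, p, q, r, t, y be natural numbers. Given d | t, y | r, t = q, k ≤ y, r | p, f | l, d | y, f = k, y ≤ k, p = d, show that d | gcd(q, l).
t = q and d | t, so d | q. From k ≤ y and y ≤ k, k = y. f = k, so f = y. y | r and r | p, so y | p. Since p = d, y | d. d | y, so y = d. f = y, so f = d. f | l, so d | l. Since d | q, d | gcd(q, l).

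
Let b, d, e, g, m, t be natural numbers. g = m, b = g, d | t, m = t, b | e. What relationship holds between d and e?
d | e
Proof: From b = g and g = m, b = m. m = t, so b = t. Since b | e, t | e. d | t, so d | e.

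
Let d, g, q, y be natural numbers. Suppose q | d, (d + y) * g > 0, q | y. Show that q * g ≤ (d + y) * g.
Since q | d and q | y, q | d + y. Then q * g | (d + y) * g. Because (d + y) * g > 0, q * g ≤ (d + y) * g.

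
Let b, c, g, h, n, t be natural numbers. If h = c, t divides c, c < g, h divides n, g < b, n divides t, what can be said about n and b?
n < b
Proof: h = c and h divides n, hence c divides n. Since n divides t and t divides c, n divides c. Since c divides n, c = n. c < g and g < b, so c < b. Because c = n, n < b.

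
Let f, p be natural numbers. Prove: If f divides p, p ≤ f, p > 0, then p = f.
f divides p and p > 0, hence f ≤ p. From p ≤ f, f = p. Then p = f.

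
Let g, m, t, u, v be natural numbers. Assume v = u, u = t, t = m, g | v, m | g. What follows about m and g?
m = g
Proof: v = u and u = t, so v = t. Since t = m, v = m. g | v, so g | m. m | g, so g = m. Then m = g.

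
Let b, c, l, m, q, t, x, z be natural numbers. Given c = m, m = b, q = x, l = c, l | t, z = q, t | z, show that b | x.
c = m and m = b, therefore c = b. From z = q and t | z, t | q. l | t, so l | q. Since l = c, c | q. Since q = x, c | x. From c = b, b | x.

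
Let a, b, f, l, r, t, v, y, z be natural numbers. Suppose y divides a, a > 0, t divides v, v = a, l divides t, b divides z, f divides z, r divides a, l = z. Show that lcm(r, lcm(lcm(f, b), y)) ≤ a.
f divides z and b divides z, therefore lcm(f, b) divides z. l divides t and t divides v, so l divides v. v = a, so l divides a. l = z, so z divides a. Since lcm(f, b) divides z, lcm(f, b) divides a. y divides a, so lcm(lcm(f, b), y) divides a. Since r divides a, lcm(r, lcm(lcm(f, b), y)) divides a. a > 0, so lcm(r, lcm(lcm(f, b), y)) ≤ a.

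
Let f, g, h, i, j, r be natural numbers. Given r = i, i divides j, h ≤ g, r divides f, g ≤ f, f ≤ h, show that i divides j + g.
f ≤ h and h ≤ g, hence f ≤ g. g ≤ f, so f = g. r divides f, so r divides g. r = i, so i divides g. Since i divides j, i divides j + g.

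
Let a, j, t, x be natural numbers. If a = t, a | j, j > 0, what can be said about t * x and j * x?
t * x ≤ j * x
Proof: a | j and j > 0, therefore a ≤ j. From a = t, t ≤ j. Then t * x ≤ j * x.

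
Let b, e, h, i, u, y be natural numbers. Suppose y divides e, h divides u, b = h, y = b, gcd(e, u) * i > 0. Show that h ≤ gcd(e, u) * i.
y = b and y divides e, thus b divides e. b = h, so h divides e. h divides u, so h divides gcd(e, u). Then h divides gcd(e, u) * i. Since gcd(e, u) * i > 0, h ≤ gcd(e, u) * i.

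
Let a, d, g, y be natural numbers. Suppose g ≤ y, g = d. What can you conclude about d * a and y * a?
d * a ≤ y * a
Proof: Since g = d and g ≤ y, d ≤ y. Then d * a ≤ y * a.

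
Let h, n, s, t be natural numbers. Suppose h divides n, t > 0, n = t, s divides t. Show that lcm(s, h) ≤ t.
Because n = t and h divides n, h divides t. Since s divides t, lcm(s, h) divides t. Since t > 0, lcm(s, h) ≤ t.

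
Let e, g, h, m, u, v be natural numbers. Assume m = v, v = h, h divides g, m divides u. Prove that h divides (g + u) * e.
Since m = v and v = h, m = h. m divides u, so h divides u. Because h divides g, h divides g + u. Then h divides (g + u) * e.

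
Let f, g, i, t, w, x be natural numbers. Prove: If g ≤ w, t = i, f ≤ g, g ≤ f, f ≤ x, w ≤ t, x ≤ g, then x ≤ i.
f ≤ g and g ≤ f, thus f = g. Since f ≤ x, g ≤ x. Since x ≤ g, g = x. g ≤ w and w ≤ t, thus g ≤ t. t = i, so g ≤ i. g = x, so x ≤ i.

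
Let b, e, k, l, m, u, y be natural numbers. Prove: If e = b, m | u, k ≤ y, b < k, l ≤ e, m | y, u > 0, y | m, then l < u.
e = b and l ≤ e, thus l ≤ b. b < k, so l < k. From m | y and y | m, m = y. From m | u and u > 0, m ≤ u. m = y, so y ≤ u. Since k ≤ y, k ≤ u. From l < k, l < u.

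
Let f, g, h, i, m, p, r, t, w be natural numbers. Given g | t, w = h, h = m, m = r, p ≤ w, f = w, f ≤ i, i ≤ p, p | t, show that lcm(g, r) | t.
w = h and h = m, therefore w = m. Since m = r, w = r. f = w and f ≤ i, so w ≤ i. i ≤ p, so w ≤ p. Since p ≤ w, p = w. Because p | t, w | t. Since w = r, r | t. Since g | t, lcm(g, r) | t.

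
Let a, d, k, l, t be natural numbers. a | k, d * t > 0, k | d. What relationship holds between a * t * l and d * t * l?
a * t * l ≤ d * t * l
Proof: From a | k and k | d, a | d. Then a * t | d * t. d * t > 0, so a * t ≤ d * t. Then a * t * l ≤ d * t * l.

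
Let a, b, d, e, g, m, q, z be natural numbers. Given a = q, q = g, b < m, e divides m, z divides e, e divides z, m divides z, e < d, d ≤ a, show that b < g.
From a = q and q = g, a = g. z divides e and e divides z, so z = e. Because m divides z, m divides e. Since e divides m, e = m. e < d and d ≤ a, thus e < a. e = m, so m < a. b < m, so b < a. a = g, so b < g.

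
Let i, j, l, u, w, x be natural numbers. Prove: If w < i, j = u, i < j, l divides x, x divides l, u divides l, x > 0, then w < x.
j = u and i < j, hence i < u. From l divides x and x divides l, l = x. u divides l, so u divides x. From x > 0, u ≤ x. Since i < u, i < x. Since w < i, w < x.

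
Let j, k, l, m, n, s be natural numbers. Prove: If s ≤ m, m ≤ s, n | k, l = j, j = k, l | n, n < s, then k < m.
From s ≤ m and m ≤ s, s = m. Since l = j and j = k, l = k. Since l | n, k | n. n | k, so n = k. Since n < s, k < s. Since s = m, k < m.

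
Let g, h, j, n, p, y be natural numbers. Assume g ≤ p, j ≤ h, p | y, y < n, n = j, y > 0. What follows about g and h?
g < h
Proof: p | y and y > 0, hence p ≤ y. Since g ≤ p, g ≤ y. n = j and y < n, therefore y < j. Since j ≤ h, y < h. g ≤ y, so g < h.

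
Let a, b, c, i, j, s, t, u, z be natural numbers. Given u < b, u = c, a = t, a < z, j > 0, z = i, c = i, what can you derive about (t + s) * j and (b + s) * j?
(t + s) * j < (b + s) * j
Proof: z = i and a < z, so a < i. From u = c and c = i, u = i. Since u < b, i < b. a < i, so a < b. Since a = t, t < b. Then t + s < b + s. Since j > 0, by multiplying by a positive, (t + s) * j < (b + s) * j.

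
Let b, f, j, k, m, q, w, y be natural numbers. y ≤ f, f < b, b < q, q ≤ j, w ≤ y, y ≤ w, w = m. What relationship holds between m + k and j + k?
m + k < j + k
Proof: y ≤ w and w ≤ y, hence y = w. Since w = m, y = m. y ≤ f and f < b, therefore y < b. Since b < q, y < q. Since y = m, m < q. q ≤ j, so m < j. Then m + k < j + k.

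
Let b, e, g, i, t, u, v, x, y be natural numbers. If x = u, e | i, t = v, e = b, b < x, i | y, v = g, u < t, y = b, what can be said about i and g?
i < g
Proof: e = b and e | i, hence b | i. From y = b and i | y, i | b. b | i, so b = i. Because x = u and b < x, b < u. t = v and u < t, hence u < v. Since b < u, b < v. Since b = i, i < v. Since v = g, i < g.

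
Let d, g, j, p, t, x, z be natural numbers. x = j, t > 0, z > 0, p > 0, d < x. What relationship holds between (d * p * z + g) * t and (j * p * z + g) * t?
(d * p * z + g) * t < (j * p * z + g) * t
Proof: Because x = j and d < x, d < j. Since p > 0, d * p < j * p. z > 0, so d * p * z < j * p * z. Then d * p * z + g < j * p * z + g. From t > 0, (d * p * z + g) * t < (j * p * z + g) * t.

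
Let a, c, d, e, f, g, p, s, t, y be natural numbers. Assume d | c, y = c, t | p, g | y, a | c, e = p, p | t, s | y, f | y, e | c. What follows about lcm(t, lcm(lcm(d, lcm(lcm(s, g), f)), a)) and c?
lcm(t, lcm(lcm(d, lcm(lcm(s, g), f)), a)) | c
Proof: p | t and t | p, thus p = t. Since e = p, e = t. Since e | c, t | c. s | y and g | y, thus lcm(s, g) | y. Since f | y, lcm(lcm(s, g), f) | y. Since y = c, lcm(lcm(s, g), f) | c. d | c, so lcm(d, lcm(lcm(s, g), f)) | c. Since a | c, lcm(lcm(d, lcm(lcm(s, g), f)), a) | c. t | c, so lcm(t, lcm(lcm(d, lcm(lcm(s, g), f)), a)) | c.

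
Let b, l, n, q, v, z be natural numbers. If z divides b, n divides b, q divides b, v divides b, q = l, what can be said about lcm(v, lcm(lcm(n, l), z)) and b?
lcm(v, lcm(lcm(n, l), z)) divides b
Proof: q = l and q divides b, hence l divides b. From n divides b, lcm(n, l) divides b. z divides b, so lcm(lcm(n, l), z) divides b. v divides b, so lcm(v, lcm(lcm(n, l), z)) divides b.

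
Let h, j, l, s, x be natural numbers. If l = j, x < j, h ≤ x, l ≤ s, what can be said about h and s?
h < s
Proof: h ≤ x and x < j, so h < j. l = j and l ≤ s, so j ≤ s. Because h < j, h < s.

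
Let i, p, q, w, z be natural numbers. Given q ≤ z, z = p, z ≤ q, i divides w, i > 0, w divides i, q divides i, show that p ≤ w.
Since i divides w and w divides i, i = w. q ≤ z and z ≤ q, hence q = z. From q divides i, z divides i. Since i > 0, z ≤ i. Since z = p, p ≤ i. i = w, so p ≤ w.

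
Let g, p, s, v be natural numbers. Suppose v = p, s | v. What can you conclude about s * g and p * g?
s * g | p * g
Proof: v = p and s | v, hence s | p. Then s * g | p * g.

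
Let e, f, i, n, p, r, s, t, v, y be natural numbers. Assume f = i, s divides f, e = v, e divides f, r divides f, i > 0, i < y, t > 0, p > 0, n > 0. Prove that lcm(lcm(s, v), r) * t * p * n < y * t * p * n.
e = v and e divides f, hence v divides f. s divides f, so lcm(s, v) divides f. From r divides f, lcm(lcm(s, v), r) divides f. Because f = i, lcm(lcm(s, v), r) divides i. Since i > 0, lcm(lcm(s, v), r) ≤ i. Since i < y, lcm(lcm(s, v), r) < y. From t > 0, by multiplying by a positive, lcm(lcm(s, v), r) * t < y * t. Combined with p > 0, by multiplying by a positive, lcm(lcm(s, v), r) * t * p < y * t * p. Since n > 0, by multiplying by a positive, lcm(lcm(s, v), r) * t * p * n < y * t * p * n.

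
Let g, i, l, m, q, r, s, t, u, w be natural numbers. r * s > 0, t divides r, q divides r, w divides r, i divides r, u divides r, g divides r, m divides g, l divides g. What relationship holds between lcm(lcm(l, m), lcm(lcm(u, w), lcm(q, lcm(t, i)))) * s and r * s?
lcm(lcm(l, m), lcm(lcm(u, w), lcm(q, lcm(t, i)))) * s ≤ r * s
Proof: From l divides g and m divides g, lcm(l, m) divides g. g divides r, so lcm(l, m) divides r. u divides r and w divides r, thus lcm(u, w) divides r. t divides r and i divides r, so lcm(t, i) divides r. q divides r, so lcm(q, lcm(t, i)) divides r. lcm(u, w) divides r, so lcm(lcm(u, w), lcm(q, lcm(t, i))) divides r. lcm(l, m) divides r, so lcm(lcm(l, m), lcm(lcm(u, w), lcm(q, lcm(t, i)))) divides r. Then lcm(lcm(l, m), lcm(lcm(u, w), lcm(q, lcm(t, i)))) * s divides r * s. Because r * s > 0, lcm(lcm(l, m), lcm(lcm(u, w), lcm(q, lcm(t, i)))) * s ≤ r * s.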